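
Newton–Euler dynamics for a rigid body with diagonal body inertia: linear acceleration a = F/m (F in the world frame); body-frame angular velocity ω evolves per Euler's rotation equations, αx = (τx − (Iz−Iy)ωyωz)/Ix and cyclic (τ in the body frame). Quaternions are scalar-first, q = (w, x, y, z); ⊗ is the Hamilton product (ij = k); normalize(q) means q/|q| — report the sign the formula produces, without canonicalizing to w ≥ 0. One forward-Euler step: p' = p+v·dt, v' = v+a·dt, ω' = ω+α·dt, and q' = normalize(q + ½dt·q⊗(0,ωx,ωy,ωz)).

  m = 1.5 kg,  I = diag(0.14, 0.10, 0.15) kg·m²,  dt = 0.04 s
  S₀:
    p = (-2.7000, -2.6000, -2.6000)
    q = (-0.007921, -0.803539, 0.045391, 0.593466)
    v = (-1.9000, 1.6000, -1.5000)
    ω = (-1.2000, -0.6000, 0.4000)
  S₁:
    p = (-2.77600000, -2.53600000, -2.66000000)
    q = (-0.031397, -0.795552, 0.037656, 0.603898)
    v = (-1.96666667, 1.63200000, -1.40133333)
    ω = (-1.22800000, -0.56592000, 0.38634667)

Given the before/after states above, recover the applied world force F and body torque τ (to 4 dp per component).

Δv = v₁−v₀ = (-0.06666667, 0.03200000, 0.09866667)
m·(v₁−v₀)/dt = (-2.5000, 1.2000, 3.7000)
Δω = ω₁−ω₀ = (-0.02800000, 0.03408000, -0.01365333)
gyro term ω₀×Iω₀ = (-0.0120, 0.0048, -0.0288)
τ = I·(Δω/dt) + ω₀×(Iω₀) = (-0.1100, 0.0900, -0.0800)

F = (-2.5000, 1.2000, 3.7000)
τ = (-0.1100, 0.0900, -0.0800)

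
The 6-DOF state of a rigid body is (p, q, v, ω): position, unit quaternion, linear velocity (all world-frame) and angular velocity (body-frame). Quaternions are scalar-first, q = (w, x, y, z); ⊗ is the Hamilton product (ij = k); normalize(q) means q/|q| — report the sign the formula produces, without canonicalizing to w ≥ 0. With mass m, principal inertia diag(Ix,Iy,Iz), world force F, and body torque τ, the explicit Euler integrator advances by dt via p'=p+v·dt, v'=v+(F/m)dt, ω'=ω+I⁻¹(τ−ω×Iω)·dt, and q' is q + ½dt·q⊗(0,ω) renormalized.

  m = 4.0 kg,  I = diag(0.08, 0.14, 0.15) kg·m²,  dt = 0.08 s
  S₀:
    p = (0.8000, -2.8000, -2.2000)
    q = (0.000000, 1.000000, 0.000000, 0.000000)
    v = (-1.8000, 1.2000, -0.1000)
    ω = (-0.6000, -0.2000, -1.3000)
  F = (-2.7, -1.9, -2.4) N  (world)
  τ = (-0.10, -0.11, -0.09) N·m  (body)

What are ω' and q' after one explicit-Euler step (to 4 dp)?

angular accel α = (-1.2825, -0.3957, -0.6480)
ω + α·dt = (-0.7026, -0.2317, -1.3518)
q⊗(0,ω) = (0.6000000, 0.0000000, 1.3000000, -0.2000000)
q + ½dt·q⊗(0,ω), renormalized = (0.0240, 0.9983, 0.0519, -0.0080)

ω' = (-0.7026, -0.2317, -1.3518)
q' = (0.0240, 0.9983, 0.0519, -0.0080)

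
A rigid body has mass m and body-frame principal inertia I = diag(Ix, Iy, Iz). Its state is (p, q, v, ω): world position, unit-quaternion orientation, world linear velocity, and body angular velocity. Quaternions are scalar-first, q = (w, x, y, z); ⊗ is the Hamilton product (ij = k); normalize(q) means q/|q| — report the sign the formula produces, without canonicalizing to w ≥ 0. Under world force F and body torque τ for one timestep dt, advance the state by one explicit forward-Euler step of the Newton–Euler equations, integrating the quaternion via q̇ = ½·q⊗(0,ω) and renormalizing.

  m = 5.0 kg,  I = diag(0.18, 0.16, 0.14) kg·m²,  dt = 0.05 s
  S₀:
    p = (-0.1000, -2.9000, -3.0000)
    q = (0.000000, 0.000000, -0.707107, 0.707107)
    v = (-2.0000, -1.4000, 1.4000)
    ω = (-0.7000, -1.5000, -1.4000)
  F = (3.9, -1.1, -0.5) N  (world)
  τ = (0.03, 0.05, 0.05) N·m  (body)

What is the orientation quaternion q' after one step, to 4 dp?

q⊗(0,ω) = (-0.0707107, 2.0506103, -0.4949749, -0.4949749)
q + ½dt·q⊗(0,ω), renormalized = (-0.0018, 0.0512, -0.7184, 0.6937)

q' = (-0.0018, 0.0512, -0.7184, 0.6937)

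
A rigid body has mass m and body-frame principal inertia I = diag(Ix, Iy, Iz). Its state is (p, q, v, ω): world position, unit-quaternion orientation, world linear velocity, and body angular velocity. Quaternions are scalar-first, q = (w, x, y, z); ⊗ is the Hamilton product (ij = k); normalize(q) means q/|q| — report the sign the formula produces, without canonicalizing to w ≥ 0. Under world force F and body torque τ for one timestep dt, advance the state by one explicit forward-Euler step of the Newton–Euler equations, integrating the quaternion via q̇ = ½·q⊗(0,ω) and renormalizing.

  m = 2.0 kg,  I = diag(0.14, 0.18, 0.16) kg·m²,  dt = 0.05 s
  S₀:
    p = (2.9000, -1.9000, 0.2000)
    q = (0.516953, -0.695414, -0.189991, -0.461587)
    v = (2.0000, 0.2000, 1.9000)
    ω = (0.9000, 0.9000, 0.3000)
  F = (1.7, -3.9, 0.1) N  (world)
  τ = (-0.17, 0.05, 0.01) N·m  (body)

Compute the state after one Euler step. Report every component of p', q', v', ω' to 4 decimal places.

p' = (3.0000, -1.8900, 0.2950)
q' = (0.5400, -0.6745, -0.1834, -0.4688)
v' = (2.0425, 0.1025, 1.9025)
ω' = (0.8412, 0.9154, 0.2930)

angular accel α = (-1.1757, 0.3078, -0.1400)
ω + α·dt = (0.8412, 0.9154, 0.2930)
Hamilton product q⊗(0,ω) = (0.9353406, 0.8236887, 0.2584536, -0.2997948)
q + ½dt·q⊗(0,ω), renormalized = (0.5400, -0.6745, -0.1834, -0.4688)
new position p' = (3.0000, -1.8900, 0.2950)
new velocity v' = (2.0425, 0.1025, 1.9025)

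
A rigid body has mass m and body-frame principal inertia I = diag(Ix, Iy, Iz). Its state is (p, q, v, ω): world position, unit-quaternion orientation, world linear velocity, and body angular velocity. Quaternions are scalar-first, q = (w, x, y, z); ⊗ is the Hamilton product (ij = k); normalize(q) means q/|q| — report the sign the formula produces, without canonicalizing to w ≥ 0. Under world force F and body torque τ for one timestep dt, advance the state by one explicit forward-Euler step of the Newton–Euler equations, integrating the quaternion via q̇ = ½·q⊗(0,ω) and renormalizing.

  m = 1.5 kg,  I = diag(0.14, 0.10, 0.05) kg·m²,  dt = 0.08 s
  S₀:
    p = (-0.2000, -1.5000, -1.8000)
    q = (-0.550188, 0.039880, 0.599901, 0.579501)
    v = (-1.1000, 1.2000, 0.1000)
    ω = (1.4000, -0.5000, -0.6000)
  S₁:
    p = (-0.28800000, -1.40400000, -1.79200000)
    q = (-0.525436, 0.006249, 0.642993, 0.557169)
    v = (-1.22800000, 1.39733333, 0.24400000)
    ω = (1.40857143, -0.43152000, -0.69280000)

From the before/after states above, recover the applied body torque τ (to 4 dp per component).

ω₁ − ω₀ = (0.00857143, 0.06848000, -0.09280000)
gyro term ω₀×Iω₀ = (-0.0150, -0.0756, 0.0280)
applied torque τ = (0.0000, 0.0100, -0.0300)

τ = (0.0000, 0.0100, -0.0300)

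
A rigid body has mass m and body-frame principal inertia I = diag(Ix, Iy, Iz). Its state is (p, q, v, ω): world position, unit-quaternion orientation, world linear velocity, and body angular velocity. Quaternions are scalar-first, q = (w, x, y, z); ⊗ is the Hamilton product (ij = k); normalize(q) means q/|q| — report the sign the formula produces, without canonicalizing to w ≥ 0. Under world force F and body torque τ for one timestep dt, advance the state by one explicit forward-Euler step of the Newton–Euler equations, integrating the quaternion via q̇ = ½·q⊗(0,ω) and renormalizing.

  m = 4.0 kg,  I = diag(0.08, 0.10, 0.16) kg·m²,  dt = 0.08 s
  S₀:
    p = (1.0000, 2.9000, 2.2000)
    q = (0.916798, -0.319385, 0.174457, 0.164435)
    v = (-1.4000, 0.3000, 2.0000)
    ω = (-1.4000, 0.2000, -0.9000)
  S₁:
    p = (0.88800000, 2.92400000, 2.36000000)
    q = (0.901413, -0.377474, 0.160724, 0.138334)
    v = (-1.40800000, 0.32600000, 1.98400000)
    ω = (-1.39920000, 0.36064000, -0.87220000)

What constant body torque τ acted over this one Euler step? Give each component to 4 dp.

Δω = ω₁−ω₀ = (0.00080000, 0.16064000, 0.02780000)
I·α + gyro = (-0.0100, 0.1000, 0.0500)

τ = (-0.0100, 0.1000, 0.0500)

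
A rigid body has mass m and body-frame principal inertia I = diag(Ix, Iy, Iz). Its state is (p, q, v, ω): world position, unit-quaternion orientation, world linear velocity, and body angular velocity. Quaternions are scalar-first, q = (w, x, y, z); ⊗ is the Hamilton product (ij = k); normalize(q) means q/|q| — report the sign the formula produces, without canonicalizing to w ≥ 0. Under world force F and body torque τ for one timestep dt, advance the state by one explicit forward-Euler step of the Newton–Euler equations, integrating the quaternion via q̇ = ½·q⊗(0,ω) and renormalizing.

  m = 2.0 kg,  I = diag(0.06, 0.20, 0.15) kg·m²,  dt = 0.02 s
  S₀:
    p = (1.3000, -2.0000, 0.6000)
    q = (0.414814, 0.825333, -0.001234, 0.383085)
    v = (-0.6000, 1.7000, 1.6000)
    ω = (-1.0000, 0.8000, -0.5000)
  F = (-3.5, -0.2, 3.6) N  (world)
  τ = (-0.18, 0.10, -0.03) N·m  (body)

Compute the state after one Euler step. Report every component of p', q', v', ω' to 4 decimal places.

p' = (1.2880, -1.9660, 0.6320)
q' = (0.4250, 0.8180, 0.0024, 0.3876)
v' = (-0.6350, 1.6980, 1.6360)
ω' = (-1.0667, 0.8145, -0.4891)

α = I⁻¹(τ − ω×Iω) = (-3.3333, 0.7250, 0.5467)
ω' = ω + α·dt = (-1.0667, 0.8145, -0.4891)
q⊗(0,ω) = (1.0178627, -0.7206650, 0.3614327, 0.4516254)
updated quaternion q' = (0.4250, 0.8180, 0.0024, 0.3876)
a = F/m = (-1.7500, -0.1000, 1.8000)
new position p' = (1.2880, -1.9660, 0.6320)
v + (F/m)dt = (-0.6350, 1.6980, 1.6360)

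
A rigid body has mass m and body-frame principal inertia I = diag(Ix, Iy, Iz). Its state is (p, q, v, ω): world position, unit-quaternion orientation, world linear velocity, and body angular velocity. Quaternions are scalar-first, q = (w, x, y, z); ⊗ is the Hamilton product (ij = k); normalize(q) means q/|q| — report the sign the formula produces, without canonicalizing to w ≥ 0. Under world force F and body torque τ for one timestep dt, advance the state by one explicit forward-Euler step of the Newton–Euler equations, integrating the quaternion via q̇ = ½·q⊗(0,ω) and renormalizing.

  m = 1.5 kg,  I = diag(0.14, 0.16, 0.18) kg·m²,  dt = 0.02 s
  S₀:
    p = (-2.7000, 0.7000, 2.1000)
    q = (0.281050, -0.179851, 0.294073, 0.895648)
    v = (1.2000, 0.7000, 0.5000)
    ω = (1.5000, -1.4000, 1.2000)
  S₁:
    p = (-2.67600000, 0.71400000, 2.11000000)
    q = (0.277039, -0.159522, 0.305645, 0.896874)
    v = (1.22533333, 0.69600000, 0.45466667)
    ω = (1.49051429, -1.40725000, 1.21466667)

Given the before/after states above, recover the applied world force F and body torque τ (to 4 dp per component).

F = (1.9000, -0.3000, -3.4000)
τ = (-0.1000, -0.1300, 0.0900)

Δv = v₁−v₀ = (0.02533333, -0.00400000, -0.04533333)
m·(v₁−v₀)/dt = (1.9000, -0.3000, -3.4000)
Δω = ω₁−ω₀ = (-0.00948571, -0.00725000, 0.01466667)
τ = I·(Δω/dt) + ω₀×(Iω₀) = (-0.1000, -0.1300, 0.0900)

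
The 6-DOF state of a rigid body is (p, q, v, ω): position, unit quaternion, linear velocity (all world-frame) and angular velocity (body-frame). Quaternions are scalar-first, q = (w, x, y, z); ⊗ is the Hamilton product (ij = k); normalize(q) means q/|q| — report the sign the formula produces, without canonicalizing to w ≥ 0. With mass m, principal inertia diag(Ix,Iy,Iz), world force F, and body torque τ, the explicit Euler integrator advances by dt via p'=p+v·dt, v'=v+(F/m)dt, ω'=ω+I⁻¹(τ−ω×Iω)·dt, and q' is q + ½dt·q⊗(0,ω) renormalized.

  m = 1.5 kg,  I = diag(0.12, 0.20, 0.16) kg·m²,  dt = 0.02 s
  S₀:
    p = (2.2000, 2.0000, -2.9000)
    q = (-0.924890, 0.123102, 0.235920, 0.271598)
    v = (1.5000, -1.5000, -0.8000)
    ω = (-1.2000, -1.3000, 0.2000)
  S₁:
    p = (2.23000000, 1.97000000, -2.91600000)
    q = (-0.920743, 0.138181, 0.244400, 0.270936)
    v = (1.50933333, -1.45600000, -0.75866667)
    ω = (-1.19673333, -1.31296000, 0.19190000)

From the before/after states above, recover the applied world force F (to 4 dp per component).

velocity change Δv = (0.00933333, 0.04400000, 0.04133333)
F = m·Δv/dt = (0.7000, 3.3000, 3.1000)

F = (0.7000, 3.3000, 3.1000)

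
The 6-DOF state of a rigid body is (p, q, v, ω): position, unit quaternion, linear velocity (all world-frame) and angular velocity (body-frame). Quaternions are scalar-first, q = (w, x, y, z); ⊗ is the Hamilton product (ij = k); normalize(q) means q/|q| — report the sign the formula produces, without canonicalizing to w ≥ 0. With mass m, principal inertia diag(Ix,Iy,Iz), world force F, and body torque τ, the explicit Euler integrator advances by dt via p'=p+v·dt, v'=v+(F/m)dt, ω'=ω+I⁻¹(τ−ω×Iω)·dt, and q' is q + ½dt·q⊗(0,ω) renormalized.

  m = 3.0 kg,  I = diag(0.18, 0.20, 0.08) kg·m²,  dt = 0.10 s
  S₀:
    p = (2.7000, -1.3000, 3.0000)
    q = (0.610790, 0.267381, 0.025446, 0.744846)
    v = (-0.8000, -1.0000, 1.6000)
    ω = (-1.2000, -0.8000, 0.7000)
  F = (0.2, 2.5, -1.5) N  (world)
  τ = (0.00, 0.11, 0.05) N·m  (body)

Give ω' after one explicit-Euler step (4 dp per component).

ω' = (-1.2373, -0.7030, 0.7385)

precession coupling ω×(Iω) = (0.0672, -0.0840, 0.0192)
angular accel α = (-0.3733, 0.9700, 0.3850)
ω' = ω + α·dt = (-1.2373, -0.7030, 0.7385)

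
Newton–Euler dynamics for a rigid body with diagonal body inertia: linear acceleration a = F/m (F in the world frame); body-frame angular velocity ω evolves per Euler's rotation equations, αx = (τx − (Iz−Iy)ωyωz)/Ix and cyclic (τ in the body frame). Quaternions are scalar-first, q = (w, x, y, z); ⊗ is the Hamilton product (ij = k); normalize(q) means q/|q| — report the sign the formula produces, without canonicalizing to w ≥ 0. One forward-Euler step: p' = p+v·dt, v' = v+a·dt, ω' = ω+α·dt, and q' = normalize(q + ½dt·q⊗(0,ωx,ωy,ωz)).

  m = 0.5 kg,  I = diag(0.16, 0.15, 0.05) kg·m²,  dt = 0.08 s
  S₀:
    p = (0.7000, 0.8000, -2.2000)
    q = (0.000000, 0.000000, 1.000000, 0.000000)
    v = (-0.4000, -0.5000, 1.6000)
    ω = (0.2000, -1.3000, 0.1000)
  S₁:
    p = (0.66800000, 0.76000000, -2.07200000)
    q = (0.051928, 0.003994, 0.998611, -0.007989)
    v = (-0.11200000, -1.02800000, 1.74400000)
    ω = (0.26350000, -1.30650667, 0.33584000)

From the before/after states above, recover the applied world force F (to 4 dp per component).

Δv = v₁−v₀ = (0.28800000, -0.52800000, 0.14400000)
m·(v₁−v₀)/dt = (1.8000, -3.3000, 0.9000)

F = (1.8000, -3.3000, 0.9000)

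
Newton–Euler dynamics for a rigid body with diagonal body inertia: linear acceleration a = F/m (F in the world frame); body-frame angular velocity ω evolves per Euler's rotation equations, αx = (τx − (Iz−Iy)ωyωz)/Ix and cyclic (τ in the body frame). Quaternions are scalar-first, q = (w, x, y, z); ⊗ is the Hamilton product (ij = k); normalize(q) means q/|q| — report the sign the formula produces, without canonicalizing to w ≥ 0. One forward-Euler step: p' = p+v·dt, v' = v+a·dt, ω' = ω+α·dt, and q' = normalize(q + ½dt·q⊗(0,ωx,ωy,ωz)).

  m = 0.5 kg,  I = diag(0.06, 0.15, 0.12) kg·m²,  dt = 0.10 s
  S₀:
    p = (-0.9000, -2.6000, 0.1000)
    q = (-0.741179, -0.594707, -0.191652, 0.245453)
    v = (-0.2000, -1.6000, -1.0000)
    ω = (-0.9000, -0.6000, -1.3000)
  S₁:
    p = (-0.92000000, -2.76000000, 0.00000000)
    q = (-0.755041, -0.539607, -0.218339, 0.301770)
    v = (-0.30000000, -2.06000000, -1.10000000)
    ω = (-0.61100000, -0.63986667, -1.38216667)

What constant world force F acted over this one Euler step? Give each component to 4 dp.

F = (-0.5000, -2.3000, -0.5000)

velocity change Δv = (-0.10000000, -0.46000000, -0.10000000)
F = m·Δv/dt = (-0.5000, -2.3000, -0.5000)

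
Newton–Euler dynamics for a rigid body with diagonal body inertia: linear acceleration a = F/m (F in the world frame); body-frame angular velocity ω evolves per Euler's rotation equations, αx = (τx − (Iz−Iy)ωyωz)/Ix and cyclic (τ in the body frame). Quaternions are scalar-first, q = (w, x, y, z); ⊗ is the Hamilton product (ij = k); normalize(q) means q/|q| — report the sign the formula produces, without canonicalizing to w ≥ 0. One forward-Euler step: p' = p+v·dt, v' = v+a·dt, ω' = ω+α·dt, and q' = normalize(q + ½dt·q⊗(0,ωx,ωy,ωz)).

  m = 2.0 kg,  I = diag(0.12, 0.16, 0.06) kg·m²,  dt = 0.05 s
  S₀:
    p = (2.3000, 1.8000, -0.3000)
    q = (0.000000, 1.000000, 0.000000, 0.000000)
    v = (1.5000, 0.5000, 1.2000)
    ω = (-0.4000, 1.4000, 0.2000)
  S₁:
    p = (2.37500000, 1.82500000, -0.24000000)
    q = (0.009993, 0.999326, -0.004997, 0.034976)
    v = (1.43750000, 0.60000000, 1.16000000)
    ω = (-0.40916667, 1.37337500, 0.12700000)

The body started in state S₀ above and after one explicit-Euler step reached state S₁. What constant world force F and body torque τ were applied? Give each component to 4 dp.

F = (-2.5000, 4.0000, -1.6000)
τ = (-0.0500, -0.0900, -0.1100)

rate change Δω = (-0.00916667, -0.02662500, -0.07300000)
ω₀×(Iω₀) = (-0.0280, -0.0048, -0.0224)
I·α + gyro = (-0.0500, -0.0900, -0.1100)
v₁ − v₀ = (-0.06250000, 0.10000000, -0.04000000)
applied force F = (-2.5000, 4.0000, -1.6000)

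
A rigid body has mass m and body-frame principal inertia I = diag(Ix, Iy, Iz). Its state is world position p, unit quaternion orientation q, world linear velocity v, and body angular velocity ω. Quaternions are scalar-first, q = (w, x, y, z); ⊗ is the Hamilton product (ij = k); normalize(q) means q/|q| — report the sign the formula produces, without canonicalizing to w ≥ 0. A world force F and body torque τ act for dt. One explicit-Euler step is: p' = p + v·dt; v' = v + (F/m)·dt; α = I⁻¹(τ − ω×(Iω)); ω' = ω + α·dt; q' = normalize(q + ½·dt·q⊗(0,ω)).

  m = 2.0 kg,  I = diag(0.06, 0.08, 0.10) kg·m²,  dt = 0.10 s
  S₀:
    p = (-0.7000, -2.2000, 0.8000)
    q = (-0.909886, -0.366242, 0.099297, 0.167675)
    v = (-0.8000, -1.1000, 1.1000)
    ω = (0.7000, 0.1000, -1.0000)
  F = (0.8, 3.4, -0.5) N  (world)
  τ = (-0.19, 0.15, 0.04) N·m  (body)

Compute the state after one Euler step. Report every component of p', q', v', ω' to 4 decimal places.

p' = (-0.7800, -2.3100, 0.9100)
q' = (-0.8875, -0.4031, 0.0822, 0.2075)
v' = (-0.7600, -0.9300, 1.0750)
ω' = (0.3867, 0.2525, -0.9614)

precession coupling ω×(Iω) = (-0.0020, 0.0280, 0.0014)
angular accel α = (-3.1333, 1.5250, 0.3860)
ω + α·dt = (0.3867, 0.2525, -0.9614)
2q̇ = q⊗(0,ω) = (0.4141147, -0.7529847, -0.3398581, 0.8037539)
q + ½dt·q⊗(0,ω), renormalized = (-0.8875, -0.4031, 0.0822, 0.2075)
a = (0.4000, 1.7000, -0.2500)
new position p' = (-0.7800, -2.3100, 0.9100)
v' = v + a·dt = (-0.7600, -0.9300, 1.0750)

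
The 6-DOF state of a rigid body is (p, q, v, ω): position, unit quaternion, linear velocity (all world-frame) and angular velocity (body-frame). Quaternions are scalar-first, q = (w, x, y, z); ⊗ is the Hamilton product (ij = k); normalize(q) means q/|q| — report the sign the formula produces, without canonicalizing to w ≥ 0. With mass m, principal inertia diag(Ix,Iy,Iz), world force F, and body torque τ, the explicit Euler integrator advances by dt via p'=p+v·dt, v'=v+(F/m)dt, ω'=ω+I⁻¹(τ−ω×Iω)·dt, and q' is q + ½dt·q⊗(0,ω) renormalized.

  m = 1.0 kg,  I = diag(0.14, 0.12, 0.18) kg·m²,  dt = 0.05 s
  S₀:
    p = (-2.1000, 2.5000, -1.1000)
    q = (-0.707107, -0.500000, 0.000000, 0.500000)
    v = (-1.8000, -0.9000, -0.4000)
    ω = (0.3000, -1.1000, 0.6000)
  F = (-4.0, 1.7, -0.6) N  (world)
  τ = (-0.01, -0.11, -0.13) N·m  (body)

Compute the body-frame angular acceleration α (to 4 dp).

α = (0.2114, -0.8567, -0.7589)

gyro term ω×Iω = (-0.0396, -0.0072, 0.0066)
angular accel α = (0.2114, -0.8567, -0.7589)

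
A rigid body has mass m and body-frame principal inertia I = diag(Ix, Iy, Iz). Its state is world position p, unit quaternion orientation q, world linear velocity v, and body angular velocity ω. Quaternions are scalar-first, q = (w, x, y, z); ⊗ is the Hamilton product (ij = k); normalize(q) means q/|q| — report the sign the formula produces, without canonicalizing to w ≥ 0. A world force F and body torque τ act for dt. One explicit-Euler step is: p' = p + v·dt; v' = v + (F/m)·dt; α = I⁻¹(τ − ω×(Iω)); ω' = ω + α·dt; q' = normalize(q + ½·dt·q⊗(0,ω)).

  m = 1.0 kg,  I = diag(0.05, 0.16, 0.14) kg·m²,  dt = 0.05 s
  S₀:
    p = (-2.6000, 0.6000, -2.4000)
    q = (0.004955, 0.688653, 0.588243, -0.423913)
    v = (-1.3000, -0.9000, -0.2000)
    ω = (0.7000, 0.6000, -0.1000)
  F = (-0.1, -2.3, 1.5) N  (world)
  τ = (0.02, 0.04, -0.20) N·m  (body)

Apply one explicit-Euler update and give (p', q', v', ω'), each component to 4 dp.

angular accel α = (0.3760, 0.2106, -1.7586)
ω + α·dt = (0.7188, 0.6105, -0.1879)
Hamilton product q⊗(0,ω) = (-0.8773942, 0.1989920, -0.2249008, 0.0009262)
updated quaternion q' = (-0.0170, 0.6934, 0.5825, -0.4238)
p + v·dt = (-2.6650, 0.5550, -2.4100)
v + (F/m)dt = (-1.3050, -1.0150, -0.1250)

p' = (-2.6650, 0.5550, -2.4100)
q' = (-0.0170, 0.6934, 0.5825, -0.4238)
v' = (-1.3050, -1.0150, -0.1250)
ω' = (0.7188, 0.6105, -0.1879)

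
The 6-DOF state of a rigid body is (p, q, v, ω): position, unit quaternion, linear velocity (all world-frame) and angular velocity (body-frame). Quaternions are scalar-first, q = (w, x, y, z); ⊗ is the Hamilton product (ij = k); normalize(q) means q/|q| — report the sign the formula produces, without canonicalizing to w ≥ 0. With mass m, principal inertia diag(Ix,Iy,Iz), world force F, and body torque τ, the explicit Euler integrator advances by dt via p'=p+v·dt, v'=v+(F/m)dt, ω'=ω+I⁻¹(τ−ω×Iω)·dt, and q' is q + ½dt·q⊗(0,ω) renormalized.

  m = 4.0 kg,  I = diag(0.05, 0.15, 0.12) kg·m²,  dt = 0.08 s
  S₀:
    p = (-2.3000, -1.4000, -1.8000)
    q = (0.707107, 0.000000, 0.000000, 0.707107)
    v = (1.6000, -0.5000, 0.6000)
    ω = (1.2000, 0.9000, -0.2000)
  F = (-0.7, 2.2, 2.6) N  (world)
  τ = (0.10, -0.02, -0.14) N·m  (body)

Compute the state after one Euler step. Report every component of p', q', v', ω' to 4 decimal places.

p' = (-2.1720, -1.4400, -1.7520)
q' = (0.7115, 0.0085, 0.0593, 0.7002)
v' = (1.5860, -0.4560, 0.6520)
ω' = (1.3514, 0.8804, -0.3653)

linear accel F/m = (-0.1750, 0.5500, 0.6500)
p + v·dt = (-2.1720, -1.4400, -1.7520)
v + (F/m)dt = (1.5860, -0.4560, 0.6520)
ω×(Iω) gyroscopic = (0.0054, 0.0168, 0.1080)
angular accel α = (1.8920, -0.2453, -2.0667)
ω' = ω + α·dt = (1.3514, 0.8804, -0.3653)
q⊗(0,ω) = (0.1414214, 0.2121321, 1.4849247, -0.1414214)
q' = normalize(q + ½dt·q⊗(0,ω)) = (0.7115, 0.0085, 0.0593, 0.7002)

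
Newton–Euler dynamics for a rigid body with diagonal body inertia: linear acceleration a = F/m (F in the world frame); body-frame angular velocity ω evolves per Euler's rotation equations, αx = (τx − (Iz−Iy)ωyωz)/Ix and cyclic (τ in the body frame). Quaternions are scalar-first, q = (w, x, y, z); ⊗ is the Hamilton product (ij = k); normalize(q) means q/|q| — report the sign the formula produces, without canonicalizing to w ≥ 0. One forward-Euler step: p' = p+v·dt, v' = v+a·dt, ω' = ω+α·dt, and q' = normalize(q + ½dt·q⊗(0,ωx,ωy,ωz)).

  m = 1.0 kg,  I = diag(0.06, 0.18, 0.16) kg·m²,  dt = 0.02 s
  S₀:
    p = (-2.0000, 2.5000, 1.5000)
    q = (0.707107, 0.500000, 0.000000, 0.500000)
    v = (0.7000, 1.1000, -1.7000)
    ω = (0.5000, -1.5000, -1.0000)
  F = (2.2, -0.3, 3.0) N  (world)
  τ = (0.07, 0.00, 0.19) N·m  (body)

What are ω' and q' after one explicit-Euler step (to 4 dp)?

ω' = (0.5333, -1.5056, -0.9650)
q' = (0.7095, 0.5109, -0.0031, 0.4853)

ω×(Iω) gyroscopic = (-0.0300, 0.0500, -0.0900)
(τ − ω×Iω)/I = (1.6667, -0.2778, 1.7500)
ω' = ω + α·dt = (0.5333, -1.5056, -0.9650)
2q̇ = q⊗(0,ω) = (0.2500000, 1.1035535, -0.3106605, -1.4571070)
q + ½dt·q⊗(0,ω), renormalized = (0.7095, 0.5109, -0.0031, 0.4853)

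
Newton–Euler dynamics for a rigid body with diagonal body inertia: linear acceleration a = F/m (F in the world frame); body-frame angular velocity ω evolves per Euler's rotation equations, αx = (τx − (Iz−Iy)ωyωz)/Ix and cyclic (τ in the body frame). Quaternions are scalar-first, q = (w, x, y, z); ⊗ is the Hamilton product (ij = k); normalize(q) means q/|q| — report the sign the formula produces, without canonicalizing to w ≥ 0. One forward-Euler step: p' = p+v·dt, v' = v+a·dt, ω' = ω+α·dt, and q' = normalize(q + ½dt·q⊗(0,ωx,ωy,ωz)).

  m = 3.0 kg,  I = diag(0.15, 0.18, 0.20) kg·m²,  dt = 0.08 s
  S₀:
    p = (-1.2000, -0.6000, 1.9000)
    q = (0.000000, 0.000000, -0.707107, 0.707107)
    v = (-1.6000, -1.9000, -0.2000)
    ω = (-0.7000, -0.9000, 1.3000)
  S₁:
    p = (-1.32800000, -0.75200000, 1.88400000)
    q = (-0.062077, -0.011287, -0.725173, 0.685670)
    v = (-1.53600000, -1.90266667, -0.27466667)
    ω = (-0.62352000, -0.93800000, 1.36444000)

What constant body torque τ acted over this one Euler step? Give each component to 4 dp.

ω₁ − ω₀ = (0.07648000, -0.03800000, 0.06444000)
precession coupling = (-0.0234, 0.0455, 0.0189)
τ = I·(Δω/dt) + ω₀×(Iω₀) = (0.1200, -0.0400, 0.1800)

τ = (0.1200, -0.0400, 0.1800)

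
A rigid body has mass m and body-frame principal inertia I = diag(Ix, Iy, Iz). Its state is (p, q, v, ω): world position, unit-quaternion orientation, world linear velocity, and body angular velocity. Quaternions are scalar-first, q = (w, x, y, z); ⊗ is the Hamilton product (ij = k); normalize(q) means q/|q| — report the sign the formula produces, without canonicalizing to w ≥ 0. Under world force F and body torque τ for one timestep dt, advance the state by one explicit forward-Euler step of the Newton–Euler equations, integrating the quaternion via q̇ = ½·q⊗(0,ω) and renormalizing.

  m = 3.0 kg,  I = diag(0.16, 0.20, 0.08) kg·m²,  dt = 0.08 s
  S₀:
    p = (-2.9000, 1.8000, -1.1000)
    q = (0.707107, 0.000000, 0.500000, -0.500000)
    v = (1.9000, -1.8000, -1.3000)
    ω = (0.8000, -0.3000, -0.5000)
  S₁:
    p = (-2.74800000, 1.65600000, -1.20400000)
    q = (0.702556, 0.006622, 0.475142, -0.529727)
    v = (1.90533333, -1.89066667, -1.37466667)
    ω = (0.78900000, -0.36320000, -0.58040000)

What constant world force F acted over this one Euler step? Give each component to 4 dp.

Δv = v₁−v₀ = (0.00533333, -0.09066667, -0.07466667)
F = m·Δv/dt = (0.2000, -3.4000, -2.8000)

F = (0.2000, -3.4000, -2.8000)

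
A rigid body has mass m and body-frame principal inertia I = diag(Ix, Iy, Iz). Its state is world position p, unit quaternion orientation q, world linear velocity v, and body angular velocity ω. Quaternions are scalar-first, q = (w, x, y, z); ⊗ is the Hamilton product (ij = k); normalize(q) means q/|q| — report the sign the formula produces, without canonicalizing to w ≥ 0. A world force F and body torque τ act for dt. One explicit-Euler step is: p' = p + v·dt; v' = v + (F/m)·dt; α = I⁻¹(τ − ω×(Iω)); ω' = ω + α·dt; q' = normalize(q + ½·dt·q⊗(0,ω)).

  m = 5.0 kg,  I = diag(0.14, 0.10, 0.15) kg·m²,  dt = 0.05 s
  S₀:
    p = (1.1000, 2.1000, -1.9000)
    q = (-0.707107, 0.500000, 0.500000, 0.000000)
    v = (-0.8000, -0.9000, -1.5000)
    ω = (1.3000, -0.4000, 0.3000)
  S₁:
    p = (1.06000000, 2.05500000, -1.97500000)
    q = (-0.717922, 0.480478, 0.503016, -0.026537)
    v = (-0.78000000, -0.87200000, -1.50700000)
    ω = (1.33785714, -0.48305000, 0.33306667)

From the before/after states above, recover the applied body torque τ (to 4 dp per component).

τ = (0.1000, -0.1700, 0.1200)

ω₁ − ω₀ = (0.03785714, -0.08305000, 0.03306667)
gyro term ω₀×Iω₀ = (-0.0060, -0.0039, 0.0208)
applied torque τ = (0.1000, -0.1700, 0.1200)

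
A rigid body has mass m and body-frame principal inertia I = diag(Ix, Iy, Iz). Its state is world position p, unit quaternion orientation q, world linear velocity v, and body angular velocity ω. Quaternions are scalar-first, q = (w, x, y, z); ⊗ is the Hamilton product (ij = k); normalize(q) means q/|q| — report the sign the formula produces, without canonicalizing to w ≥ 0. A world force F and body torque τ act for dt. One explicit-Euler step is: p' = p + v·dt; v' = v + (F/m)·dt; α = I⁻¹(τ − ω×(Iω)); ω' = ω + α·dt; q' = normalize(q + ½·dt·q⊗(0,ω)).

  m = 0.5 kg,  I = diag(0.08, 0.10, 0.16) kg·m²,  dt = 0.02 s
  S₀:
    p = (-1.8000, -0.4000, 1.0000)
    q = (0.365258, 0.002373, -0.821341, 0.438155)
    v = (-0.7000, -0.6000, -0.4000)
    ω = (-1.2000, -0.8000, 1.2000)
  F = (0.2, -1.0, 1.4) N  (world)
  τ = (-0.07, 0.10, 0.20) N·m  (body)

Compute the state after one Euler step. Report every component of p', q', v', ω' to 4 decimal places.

p' = (-1.8140, -0.4120, 0.9920)
q' = (0.3534, -0.0084, -0.8294, 0.4326)
v' = (-0.6920, -0.6400, -0.3440)
ω' = (-1.2031, -0.8030, 1.2226)

p' = p + v·dt = (-1.8140, -0.4120, 0.9920)
new velocity v' = (-0.6920, -0.6400, -0.3440)
α = I⁻¹(τ − ω×Iω) = (-0.1550, -0.1520, 1.1300)
new body rate ω' = (-1.2031, -0.8030, 1.2226)
Hamilton product q⊗(0,ω) = (-1.1800112, -1.0733948, -0.8208400, -0.5491980)
q' = normalize(q + ½dt·q⊗(0,ω)) = (0.3534, -0.0084, -0.8294, 0.4326)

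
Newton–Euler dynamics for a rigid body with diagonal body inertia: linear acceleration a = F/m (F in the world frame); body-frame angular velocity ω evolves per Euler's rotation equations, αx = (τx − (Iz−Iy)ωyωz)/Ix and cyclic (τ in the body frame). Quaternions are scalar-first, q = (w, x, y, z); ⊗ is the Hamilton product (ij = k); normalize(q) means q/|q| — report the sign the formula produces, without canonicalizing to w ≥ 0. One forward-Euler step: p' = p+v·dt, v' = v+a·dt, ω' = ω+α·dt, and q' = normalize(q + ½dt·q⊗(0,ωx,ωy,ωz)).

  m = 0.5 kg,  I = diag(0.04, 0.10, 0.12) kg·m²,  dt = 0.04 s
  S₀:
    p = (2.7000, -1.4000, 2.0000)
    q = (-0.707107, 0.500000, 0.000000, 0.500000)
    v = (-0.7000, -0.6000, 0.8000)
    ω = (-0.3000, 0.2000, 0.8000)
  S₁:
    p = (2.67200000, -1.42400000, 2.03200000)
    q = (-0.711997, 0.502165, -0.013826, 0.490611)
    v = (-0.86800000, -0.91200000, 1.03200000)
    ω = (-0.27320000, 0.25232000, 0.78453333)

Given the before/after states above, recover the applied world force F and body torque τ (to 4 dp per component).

F = (-2.1000, -3.9000, 2.9000)
τ = (0.0300, 0.1500, -0.0500)

velocity change Δv = (-0.16800000, -0.31200000, 0.23200000)
applied force F = (-2.1000, -3.9000, 2.9000)
Δω = ω₁−ω₀ = (0.02680000, 0.05232000, -0.01546667)
τ = I·(Δω/dt) + ω₀×(Iω₀) = (0.0300, 0.1500, -0.0500)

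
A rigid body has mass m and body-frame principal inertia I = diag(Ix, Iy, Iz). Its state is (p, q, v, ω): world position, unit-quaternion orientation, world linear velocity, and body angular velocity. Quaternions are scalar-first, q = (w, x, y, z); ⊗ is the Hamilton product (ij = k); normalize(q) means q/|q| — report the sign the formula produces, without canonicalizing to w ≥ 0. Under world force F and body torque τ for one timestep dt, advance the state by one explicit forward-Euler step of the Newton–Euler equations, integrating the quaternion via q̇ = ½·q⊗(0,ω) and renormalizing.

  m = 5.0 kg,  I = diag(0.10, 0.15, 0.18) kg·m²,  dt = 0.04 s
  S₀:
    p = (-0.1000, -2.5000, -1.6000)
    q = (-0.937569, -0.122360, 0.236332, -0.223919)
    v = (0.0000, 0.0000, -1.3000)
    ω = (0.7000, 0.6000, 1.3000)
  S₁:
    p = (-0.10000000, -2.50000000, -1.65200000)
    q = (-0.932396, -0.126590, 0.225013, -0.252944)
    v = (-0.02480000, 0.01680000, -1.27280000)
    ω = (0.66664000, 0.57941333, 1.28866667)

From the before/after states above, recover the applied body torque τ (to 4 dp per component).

Δω = ω₁−ω₀ = (-0.03336000, -0.02058667, -0.01133333)
ω₀×(Iω₀) = (0.0234, -0.0728, 0.0210)
τ = I·(Δω/dt) + ω₀×(Iω₀) = (-0.0600, -0.1500, -0.0300)

τ = (-0.0600, -0.1500, -0.0300)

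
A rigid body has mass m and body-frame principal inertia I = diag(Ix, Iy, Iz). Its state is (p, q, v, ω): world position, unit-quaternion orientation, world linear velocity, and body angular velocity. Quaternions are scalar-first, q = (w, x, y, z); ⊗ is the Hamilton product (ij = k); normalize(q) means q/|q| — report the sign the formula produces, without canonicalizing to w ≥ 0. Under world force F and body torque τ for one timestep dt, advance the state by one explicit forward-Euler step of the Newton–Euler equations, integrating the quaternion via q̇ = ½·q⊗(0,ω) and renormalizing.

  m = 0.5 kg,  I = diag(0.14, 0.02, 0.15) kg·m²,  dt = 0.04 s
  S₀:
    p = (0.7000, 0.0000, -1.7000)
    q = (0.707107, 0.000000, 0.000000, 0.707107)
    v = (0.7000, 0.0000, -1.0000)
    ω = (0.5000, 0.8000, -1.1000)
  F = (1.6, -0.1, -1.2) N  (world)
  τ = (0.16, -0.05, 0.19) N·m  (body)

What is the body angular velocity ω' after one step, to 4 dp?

ω' = (0.5784, 0.6890, -1.0365)

angular accel α = (1.9600, -2.7750, 1.5867)
ω + α·dt = (0.5784, 0.6890, -1.0365)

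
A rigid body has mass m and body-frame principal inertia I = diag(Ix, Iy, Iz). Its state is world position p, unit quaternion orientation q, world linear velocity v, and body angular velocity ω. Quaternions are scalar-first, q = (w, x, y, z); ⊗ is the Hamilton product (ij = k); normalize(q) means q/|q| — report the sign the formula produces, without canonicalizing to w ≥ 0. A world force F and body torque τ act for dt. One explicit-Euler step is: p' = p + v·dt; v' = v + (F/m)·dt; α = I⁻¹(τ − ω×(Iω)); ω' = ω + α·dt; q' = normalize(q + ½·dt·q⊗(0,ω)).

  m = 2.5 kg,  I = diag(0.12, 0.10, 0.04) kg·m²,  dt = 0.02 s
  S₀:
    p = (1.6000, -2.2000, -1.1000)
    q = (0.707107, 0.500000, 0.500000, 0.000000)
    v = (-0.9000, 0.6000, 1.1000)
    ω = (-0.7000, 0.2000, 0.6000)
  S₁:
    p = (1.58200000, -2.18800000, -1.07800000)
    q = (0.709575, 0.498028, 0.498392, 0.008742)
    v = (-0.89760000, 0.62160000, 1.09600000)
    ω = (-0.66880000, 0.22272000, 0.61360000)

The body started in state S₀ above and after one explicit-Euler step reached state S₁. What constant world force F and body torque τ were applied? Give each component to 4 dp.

v₁ − v₀ = (0.00240000, 0.02160000, -0.00400000)
applied force F = (0.3000, 2.7000, -0.5000)
rate change Δω = (0.03120000, 0.02272000, 0.01360000)
precession coupling = (-0.0072, -0.0336, 0.0028)
τ = I·(Δω/dt) + ω₀×(Iω₀) = (0.1800, 0.0800, 0.0300)

F = (0.3000, 2.7000, -0.5000)
τ = (0.1800, 0.0800, 0.0300)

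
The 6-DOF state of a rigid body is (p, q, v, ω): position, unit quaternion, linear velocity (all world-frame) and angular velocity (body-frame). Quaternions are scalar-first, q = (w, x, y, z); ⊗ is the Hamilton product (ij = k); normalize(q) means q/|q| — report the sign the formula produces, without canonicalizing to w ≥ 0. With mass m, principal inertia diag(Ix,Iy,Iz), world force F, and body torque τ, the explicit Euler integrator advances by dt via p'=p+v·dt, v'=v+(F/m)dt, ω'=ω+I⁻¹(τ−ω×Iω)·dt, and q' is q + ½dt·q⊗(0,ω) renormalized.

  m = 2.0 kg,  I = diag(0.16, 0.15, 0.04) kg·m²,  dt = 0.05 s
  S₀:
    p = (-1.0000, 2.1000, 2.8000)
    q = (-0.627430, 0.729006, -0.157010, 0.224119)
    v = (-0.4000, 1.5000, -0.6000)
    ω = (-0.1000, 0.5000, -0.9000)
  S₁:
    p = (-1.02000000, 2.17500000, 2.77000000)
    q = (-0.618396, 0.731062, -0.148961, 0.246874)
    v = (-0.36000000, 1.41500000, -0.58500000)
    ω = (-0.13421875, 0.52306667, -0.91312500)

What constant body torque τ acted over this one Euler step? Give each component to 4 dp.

τ = (-0.0600, 0.0800, -0.0100)

Δω = ω₁−ω₀ = (-0.03421875, 0.02306667, -0.01312500)
ω₀×(Iω₀) = (0.0495, 0.0108, 0.0005)
applied torque τ = (-0.0600, 0.0800, -0.0100)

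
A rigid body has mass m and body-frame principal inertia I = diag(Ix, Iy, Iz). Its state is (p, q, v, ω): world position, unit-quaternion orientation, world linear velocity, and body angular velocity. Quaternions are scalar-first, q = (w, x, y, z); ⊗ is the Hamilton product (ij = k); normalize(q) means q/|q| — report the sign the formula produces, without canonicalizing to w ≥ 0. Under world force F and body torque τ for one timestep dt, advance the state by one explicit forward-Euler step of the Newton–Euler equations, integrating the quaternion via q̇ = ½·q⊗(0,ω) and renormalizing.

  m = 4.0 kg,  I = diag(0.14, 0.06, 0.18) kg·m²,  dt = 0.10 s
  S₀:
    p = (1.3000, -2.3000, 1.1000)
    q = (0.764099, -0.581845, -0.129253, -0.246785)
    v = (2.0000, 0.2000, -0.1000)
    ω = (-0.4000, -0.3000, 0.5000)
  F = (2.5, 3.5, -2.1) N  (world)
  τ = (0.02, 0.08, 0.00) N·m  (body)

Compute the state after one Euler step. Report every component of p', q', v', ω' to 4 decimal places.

p' = (1.5000, -2.2800, 1.0900)
q' = (0.7562, -0.6037, -0.1212, -0.2214)
v' = (2.0625, 0.2875, -0.1525)
ω' = (-0.3729, -0.1800, 0.5053)

(τ − ω×Iω)/I = (0.2714, 1.2000, 0.0533)
ω' = ω + α·dt = (-0.3729, -0.1800, 0.5053)
2q̇ = q⊗(0,ω) = (-0.1481214, -0.4443016, 0.1604068, 0.5049018)
updated quaternion q' = (0.7562, -0.6037, -0.1212, -0.2214)
p + v·dt = (1.5000, -2.2800, 1.0900)
new velocity v' = (2.0625, 0.2875, -0.1525)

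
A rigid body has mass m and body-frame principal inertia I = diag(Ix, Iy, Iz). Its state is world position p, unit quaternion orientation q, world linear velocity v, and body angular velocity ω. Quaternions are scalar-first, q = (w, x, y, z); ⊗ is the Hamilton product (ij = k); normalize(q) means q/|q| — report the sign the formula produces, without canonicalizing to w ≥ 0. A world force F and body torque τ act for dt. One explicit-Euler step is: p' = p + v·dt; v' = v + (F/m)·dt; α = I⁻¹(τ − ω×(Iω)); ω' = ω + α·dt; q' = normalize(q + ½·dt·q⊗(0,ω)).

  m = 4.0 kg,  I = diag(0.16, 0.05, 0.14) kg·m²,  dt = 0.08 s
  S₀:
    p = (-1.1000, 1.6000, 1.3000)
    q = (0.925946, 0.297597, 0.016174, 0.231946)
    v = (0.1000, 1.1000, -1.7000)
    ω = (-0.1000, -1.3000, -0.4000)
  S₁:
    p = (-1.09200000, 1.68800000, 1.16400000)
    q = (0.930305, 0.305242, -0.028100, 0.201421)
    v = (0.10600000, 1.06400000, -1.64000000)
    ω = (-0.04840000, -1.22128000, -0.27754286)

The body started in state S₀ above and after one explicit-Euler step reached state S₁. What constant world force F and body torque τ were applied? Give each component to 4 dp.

ω₁ − ω₀ = (0.05160000, 0.07872000, 0.12245714)
gyro term ω₀×Iω₀ = (0.0468, 0.0008, -0.0143)
I·α + gyro = (0.1500, 0.0500, 0.2000)
Δv = v₁−v₀ = (0.00600000, -0.03600000, 0.06000000)
applied force F = (0.3000, -1.8000, 3.0000)

F = (0.3000, -1.8000, 3.0000)
τ = (0.1500, 0.0500, 0.2000)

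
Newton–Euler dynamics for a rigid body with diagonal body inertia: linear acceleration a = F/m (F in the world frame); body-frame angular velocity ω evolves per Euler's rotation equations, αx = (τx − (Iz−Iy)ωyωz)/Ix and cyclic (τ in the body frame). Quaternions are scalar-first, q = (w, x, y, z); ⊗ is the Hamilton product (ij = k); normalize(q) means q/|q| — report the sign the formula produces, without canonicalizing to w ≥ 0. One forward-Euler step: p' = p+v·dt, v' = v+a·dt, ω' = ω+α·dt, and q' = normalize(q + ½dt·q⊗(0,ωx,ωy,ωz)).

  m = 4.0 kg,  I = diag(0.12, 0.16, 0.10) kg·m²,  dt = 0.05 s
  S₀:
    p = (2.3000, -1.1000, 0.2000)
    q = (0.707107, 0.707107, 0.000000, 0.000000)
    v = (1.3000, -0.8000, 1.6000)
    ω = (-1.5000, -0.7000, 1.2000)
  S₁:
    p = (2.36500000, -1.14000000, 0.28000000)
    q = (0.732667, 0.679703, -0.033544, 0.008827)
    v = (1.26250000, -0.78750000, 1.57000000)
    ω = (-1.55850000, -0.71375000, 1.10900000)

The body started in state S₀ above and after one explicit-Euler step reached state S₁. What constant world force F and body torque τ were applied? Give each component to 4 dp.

v₁ − v₀ = (-0.03750000, 0.01250000, -0.03000000)
applied force F = (-3.0000, 1.0000, -2.4000)
rate change Δω = (-0.05850000, -0.01375000, -0.09100000)
precession coupling = (0.0504, -0.0360, 0.0420)
τ = I·(Δω/dt) + ω₀×(Iω₀) = (-0.0900, -0.0800, -0.1400)

F = (-3.0000, 1.0000, -2.4000)
τ = (-0.0900, -0.0800, -0.1400)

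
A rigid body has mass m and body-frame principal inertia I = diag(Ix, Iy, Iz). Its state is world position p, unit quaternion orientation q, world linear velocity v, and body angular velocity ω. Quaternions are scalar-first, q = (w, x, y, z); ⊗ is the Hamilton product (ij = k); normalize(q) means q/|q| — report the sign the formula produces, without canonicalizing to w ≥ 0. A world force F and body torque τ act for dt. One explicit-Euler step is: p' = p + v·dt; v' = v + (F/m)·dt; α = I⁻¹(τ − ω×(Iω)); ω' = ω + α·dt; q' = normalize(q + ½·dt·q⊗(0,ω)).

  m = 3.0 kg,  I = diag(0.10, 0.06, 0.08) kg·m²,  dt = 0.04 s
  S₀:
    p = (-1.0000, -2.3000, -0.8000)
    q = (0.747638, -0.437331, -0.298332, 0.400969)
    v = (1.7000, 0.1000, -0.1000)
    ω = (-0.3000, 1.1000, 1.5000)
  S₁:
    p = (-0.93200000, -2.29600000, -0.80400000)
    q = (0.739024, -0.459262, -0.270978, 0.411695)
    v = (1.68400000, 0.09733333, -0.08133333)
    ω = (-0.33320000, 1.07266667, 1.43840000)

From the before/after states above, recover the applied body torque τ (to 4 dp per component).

τ = (-0.0500, -0.0500, -0.1100)

Δω = ω₁−ω₀ = (-0.03320000, -0.02733333, -0.06160000)
τ = I·(Δω/dt) + ω₀×(Iω₀) = (-0.0500, -0.0500, -0.1100)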